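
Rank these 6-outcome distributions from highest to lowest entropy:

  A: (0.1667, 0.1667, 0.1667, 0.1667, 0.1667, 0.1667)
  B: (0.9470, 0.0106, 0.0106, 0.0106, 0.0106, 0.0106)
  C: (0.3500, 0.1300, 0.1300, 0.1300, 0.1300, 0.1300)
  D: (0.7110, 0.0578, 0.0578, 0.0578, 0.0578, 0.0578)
A > C > D > B

Key insight: Entropy is maximized by uniform distributions and minimized by concentrated distributions.

Entropies:
  H(A) = 2.5850 bits
  H(B) = 0.4221 bits
  H(C) = 2.4433 bits
  H(D) = 1.5385 bits

Ranking: A > C > D > B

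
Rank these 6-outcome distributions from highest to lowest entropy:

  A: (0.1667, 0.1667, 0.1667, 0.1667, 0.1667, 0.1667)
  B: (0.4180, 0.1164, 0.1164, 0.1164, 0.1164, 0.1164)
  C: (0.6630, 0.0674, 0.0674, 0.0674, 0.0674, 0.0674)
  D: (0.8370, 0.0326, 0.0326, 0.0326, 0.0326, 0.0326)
A > B > C > D

Key insight: Entropy is maximized by uniform distributions and minimized by concentrated distributions.

Entropies:
  H(A) = 2.5850 bits
  H(B) = 2.3319 bits
  H(C) = 1.7044 bits
  H(D) = 1.0199 bits

Ranking: A > B > C > D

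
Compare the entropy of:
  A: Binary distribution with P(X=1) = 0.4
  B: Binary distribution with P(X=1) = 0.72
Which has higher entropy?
A

For binary distributions, entropy is maximized at p=0.5 and decreases as p moves toward 0 or 1.

H(A) = H(0.4) = 0.9710 bits
H(B) = H(0.72) = 0.8555 bits

Distribution A (p=0.4) is closer to uniform (p=0.5), so it has higher entropy.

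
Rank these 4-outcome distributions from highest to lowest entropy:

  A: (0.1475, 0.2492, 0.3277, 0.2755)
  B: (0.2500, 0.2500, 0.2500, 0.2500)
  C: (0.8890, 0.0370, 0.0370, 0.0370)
B > A > C

Key insight: Entropy is maximized by uniform distributions and minimized by concentrated distributions.

- Uniform distributions have maximum entropy log₂(4) = 2.0000 bits
- The more "peaked" or concentrated a distribution, the lower its entropy

Entropies:
  H(A) = 1.9468 bits
  H(B) = 2.0000 bits
  H(C) = 0.6789 bits

Ranking: B > A > C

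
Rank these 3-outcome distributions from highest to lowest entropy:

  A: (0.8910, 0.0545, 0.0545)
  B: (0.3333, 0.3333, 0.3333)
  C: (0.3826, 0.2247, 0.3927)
B > C > A

Key insight: Entropy is maximized by uniform distributions and minimized by concentrated distributions.

- Uniform distributions have maximum entropy log₂(3) = 1.5850 bits
- The more "peaked" or concentrated a distribution, the lower its entropy

Entropies:
  H(A) = 0.6059 bits
  H(B) = 1.5850 bits
  H(C) = 1.5438 bits

Ranking: B > C > A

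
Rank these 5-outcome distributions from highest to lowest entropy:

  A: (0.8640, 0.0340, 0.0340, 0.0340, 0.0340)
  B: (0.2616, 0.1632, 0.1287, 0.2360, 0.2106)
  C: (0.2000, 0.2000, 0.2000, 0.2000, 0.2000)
C > B > A

Key insight: Entropy is maximized by uniform distributions and minimized by concentrated distributions.

- Uniform distributions have maximum entropy log₂(5) = 2.3219 bits
- The more "peaked" or concentrated a distribution, the lower its entropy

Entropies:
  H(A) = 0.8457 bits
  H(B) = 2.2784 bits
  H(C) = 2.3219 bits

Ranking: C > B > A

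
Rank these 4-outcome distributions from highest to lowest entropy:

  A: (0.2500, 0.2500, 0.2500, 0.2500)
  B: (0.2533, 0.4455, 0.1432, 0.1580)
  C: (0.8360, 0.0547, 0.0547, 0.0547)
A > B > C

Key insight: Entropy is maximized by uniform distributions and minimized by concentrated distributions.

- Uniform distributions have maximum entropy log₂(4) = 2.0000 bits
- The more "peaked" or concentrated a distribution, the lower its entropy

Entropies:
  H(A) = 2.0000 bits
  H(B) = 1.8436 bits
  H(C) = 0.9037 bits

Ranking: A > B > C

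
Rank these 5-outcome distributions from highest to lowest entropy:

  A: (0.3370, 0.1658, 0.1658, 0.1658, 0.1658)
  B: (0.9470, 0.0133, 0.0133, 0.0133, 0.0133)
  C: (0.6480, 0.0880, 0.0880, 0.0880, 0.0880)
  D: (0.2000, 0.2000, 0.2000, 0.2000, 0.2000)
D > A > C > B

Key insight: Entropy is maximized by uniform distributions and minimized by concentrated distributions.

Entropies:
  H(A) = 2.2479 bits
  H(B) = 0.4050 bits
  H(C) = 1.6398 bits
  H(D) = 2.3219 bits

Ranking: D > A > C > B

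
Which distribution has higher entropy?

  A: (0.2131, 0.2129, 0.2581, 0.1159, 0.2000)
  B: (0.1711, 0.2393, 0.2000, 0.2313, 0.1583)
B

Both distributions are close to uniform, making this a harder comparison.

H(A) = 2.2795 bits
H(B) = 2.3034 bits

The distribution closer to uniform has higher entropy.
Answer: B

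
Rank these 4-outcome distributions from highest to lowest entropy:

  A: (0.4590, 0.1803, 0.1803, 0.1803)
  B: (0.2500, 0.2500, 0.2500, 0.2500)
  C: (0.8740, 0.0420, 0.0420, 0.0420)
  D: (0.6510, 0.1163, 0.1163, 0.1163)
B > A > D > C

Key insight: Entropy is maximized by uniform distributions and minimized by concentrated distributions.

Entropies:
  H(A) = 1.8526 bits
  H(B) = 2.0000 bits
  H(C) = 0.7461 bits
  H(D) = 1.4863 bits

Ranking: B > A > D > C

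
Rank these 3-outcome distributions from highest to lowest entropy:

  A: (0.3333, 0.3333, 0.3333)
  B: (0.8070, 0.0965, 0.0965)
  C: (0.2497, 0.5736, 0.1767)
A > C > B

Key insight: Entropy is maximized by uniform distributions and minimized by concentrated distributions.

- Uniform distributions have maximum entropy log₂(3) = 1.5850 bits
- The more "peaked" or concentrated a distribution, the lower its entropy

Entropies:
  H(A) = 1.5850 bits
  H(B) = 0.9007 bits
  H(C) = 1.4017 bits

Ranking: A > C > B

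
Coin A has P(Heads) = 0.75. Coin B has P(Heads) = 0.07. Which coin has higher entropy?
A

For binary distributions, entropy is maximized at p=0.5 and decreases as p moves toward 0 or 1.

H(A) = H(0.75) = 0.8113 bits
H(B) = H(0.07) = 0.3659 bits

Distribution A (p=0.75) is closer to uniform (p=0.5), so it has higher entropy.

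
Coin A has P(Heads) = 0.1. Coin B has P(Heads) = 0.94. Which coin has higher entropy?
A

For binary distributions, entropy is maximized at p=0.5 and decreases as p moves toward 0 or 1.

H(A) = H(0.1) = 0.4690 bits
H(B) = H(0.94) = 0.3274 bits

Distribution A (p=0.1) is closer to uniform (p=0.5), so it has higher entropy.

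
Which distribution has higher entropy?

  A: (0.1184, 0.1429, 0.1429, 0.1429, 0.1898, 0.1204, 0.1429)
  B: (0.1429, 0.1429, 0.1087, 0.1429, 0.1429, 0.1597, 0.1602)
B

Both distributions are close to uniform, making this a harder comparison.

H(A) = 2.7914 bits
H(B) = 2.7981 bits

The distribution closer to uniform has higher entropy.
Answer: B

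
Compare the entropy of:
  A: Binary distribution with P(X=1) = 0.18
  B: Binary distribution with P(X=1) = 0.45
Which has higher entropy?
B

For binary distributions, entropy is maximized at p=0.5 and decreases as p moves toward 0 or 1.

H(A) = H(0.18) = 0.6801 bits
H(B) = H(0.45) = 0.9928 bits

Distribution B (p=0.45) is closer to uniform (p=0.5), so it has higher entropy.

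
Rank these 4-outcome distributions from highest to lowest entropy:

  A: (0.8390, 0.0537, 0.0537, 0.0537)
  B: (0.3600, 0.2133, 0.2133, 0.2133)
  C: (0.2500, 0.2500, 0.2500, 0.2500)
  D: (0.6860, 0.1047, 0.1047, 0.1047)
C > B > D > A

Key insight: Entropy is maximized by uniform distributions and minimized by concentrated distributions.

Entropies:
  H(A) = 0.8919 bits
  H(B) = 1.9571 bits
  H(C) = 2.0000 bits
  H(D) = 1.3954 bits

Ranking: C > B > D > A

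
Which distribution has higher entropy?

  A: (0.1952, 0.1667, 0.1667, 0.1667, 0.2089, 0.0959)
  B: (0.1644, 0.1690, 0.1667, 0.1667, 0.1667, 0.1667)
B

Both distributions are close to uniform, making this a harder comparison.

H(A) = 2.5489 bits
H(B) = 2.5849 bits

The distribution closer to uniform has higher entropy.
Answer: B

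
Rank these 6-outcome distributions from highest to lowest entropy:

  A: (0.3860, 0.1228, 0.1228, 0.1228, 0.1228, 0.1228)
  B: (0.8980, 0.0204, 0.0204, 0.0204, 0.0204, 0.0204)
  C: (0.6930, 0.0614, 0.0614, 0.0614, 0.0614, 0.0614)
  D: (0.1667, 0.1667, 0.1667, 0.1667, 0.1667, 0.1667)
D > A > C > B

Key insight: Entropy is maximized by uniform distributions and minimized by concentrated distributions.

Entropies:
  H(A) = 2.3878 bits
  H(B) = 0.7121 bits
  H(C) = 1.6025 bits
  H(D) = 2.5850 bits

Ranking: D > A > C > B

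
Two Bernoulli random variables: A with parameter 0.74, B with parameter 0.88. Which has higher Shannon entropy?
A

For binary distributions, entropy is maximized at p=0.5 and decreases as p moves toward 0 or 1.

H(A) = H(0.74) = 0.8267 bits
H(B) = H(0.88) = 0.5294 bits

Distribution A (p=0.74) is closer to uniform (p=0.5), so it has higher entropy.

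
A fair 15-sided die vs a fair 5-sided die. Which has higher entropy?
15-sided die

Both are uniform distributions; for uniform over n outcomes, H = log₂(n). H(15-sided) = log₂(15) = 3.907 bits and H(5-sided) = log₂(5) = 2.322 bits. More outcomes in a uniform distribution means higher entropy.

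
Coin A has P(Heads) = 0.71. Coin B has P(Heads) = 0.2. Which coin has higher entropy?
A

For binary distributions, entropy is maximized at p=0.5 and decreases as p moves toward 0 or 1.

H(A) = H(0.71) = 0.8687 bits
H(B) = H(0.2) = 0.7219 bits

Distribution A (p=0.71) is closer to uniform (p=0.5), so it has higher entropy.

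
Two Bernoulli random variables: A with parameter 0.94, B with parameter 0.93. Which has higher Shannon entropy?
B

For binary distributions, entropy is maximized at p=0.5 and decreases as p moves toward 0 or 1.

H(A) = H(0.94) = 0.3274 bits
H(B) = H(0.93) = 0.3659 bits

Distribution B (p=0.93) is closer to uniform (p=0.5), so it has higher entropy.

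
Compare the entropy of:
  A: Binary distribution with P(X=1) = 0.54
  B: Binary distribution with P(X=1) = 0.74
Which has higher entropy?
A

For binary distributions, entropy is maximized at p=0.5 and decreases as p moves toward 0 or 1.

H(A) = H(0.54) = 0.9954 bits
H(B) = H(0.74) = 0.8267 bits

Distribution A (p=0.54) is closer to uniform (p=0.5), so it has higher entropy.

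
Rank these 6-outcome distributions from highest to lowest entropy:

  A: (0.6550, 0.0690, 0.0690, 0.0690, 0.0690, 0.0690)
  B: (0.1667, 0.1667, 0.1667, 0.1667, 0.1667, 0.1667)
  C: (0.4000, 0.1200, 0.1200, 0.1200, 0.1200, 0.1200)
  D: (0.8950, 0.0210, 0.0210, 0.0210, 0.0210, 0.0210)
B > C > A > D

Key insight: Entropy is maximized by uniform distributions and minimized by concentrated distributions.

Entropies:
  H(A) = 1.7306 bits
  H(B) = 2.5850 bits
  H(C) = 2.3641 bits
  H(D) = 0.7285 bits

Ranking: B > C > A > D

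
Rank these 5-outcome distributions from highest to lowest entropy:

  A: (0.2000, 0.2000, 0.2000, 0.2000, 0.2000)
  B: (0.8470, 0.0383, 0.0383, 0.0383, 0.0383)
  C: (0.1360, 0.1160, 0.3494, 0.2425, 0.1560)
A > C > B

Key insight: Entropy is maximized by uniform distributions and minimized by concentrated distributions.

- Uniform distributions have maximum entropy log₂(5) = 2.3219 bits
- The more "peaked" or concentrated a distribution, the lower its entropy

Entropies:
  H(A) = 2.3219 bits
  H(B) = 0.9233 bits
  H(C) = 2.1959 bits

Ranking: A > C > B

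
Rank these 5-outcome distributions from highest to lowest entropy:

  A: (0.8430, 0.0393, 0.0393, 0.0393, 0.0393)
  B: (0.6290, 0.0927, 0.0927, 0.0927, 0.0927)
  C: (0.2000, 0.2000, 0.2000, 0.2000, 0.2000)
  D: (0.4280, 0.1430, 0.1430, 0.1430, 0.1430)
C > D > B > A

Key insight: Entropy is maximized by uniform distributions and minimized by concentrated distributions.

Entropies:
  H(A) = 0.9411 bits
  H(B) = 1.6934 bits
  H(C) = 2.3219 bits
  H(D) = 2.1290 bits

Ranking: C > D > B > A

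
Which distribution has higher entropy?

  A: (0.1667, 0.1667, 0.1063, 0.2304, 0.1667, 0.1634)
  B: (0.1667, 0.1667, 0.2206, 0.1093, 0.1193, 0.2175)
A

Both distributions are close to uniform, making this a harder comparison.

H(A) = 2.5511 bits
H(B) = 2.5364 bits

The distribution closer to uniform has higher entropy.
Answer: A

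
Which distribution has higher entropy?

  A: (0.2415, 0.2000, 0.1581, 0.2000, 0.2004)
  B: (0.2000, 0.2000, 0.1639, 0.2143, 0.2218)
B

Both distributions are close to uniform, making this a harder comparison.

H(A) = 2.3093 bits
H(B) = 2.3146 bits

The distribution closer to uniform has higher entropy.
Answer: B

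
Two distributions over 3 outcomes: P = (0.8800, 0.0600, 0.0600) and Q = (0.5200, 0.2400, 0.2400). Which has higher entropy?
Q

P is highly concentrated on one outcome (88%), making it nearly deterministic. Q spreads its mass more evenly (max 52%). The more spread-out distribution has higher entropy: H(P) ≈ 0.649 bits, H(Q) ≈ 1.479 bits.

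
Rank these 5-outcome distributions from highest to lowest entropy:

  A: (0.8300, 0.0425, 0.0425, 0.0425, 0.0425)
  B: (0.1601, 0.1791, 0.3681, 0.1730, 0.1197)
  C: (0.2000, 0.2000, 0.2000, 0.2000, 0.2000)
C > B > A

Key insight: Entropy is maximized by uniform distributions and minimized by concentrated distributions.

- Uniform distributions have maximum entropy log₂(5) = 2.3219 bits
- The more "peaked" or concentrated a distribution, the lower its entropy

Entropies:
  H(A) = 0.9977 bits
  H(B) = 2.2028 bits
  H(C) = 2.3219 bits

Ranking: C > B > A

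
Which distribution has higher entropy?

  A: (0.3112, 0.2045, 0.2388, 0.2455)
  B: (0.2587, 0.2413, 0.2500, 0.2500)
B

Both distributions are close to uniform, making this a harder comparison.

H(A) = 1.9832 bits
H(B) = 1.9996 bits

The distribution closer to uniform has higher entropy.
Answer: B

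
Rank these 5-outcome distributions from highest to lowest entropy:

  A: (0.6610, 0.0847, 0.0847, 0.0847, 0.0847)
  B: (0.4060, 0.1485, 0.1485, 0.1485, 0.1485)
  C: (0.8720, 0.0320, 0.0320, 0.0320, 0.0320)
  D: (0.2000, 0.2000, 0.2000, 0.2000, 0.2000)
D > B > A > C

Key insight: Entropy is maximized by uniform distributions and minimized by concentrated distributions.

Entropies:
  H(A) = 1.6019 bits
  H(B) = 2.1624 bits
  H(C) = 0.8079 bits
  H(D) = 2.3219 bits

Ranking: D > B > A > C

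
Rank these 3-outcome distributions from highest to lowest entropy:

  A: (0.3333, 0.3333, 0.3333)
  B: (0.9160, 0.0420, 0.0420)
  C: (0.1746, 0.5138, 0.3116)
A > C > B

Key insight: Entropy is maximized by uniform distributions and minimized by concentrated distributions.

- Uniform distributions have maximum entropy log₂(3) = 1.5850 bits
- The more "peaked" or concentrated a distribution, the lower its entropy

Entropies:
  H(A) = 1.5850 bits
  H(B) = 0.5001 bits
  H(C) = 1.4575 bits

Ranking: A > C > B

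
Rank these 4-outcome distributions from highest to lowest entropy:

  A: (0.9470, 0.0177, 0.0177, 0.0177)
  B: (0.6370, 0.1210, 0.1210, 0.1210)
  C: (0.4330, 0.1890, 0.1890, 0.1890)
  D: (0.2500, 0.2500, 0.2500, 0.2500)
D > C > B > A

Key insight: Entropy is maximized by uniform distributions and minimized by concentrated distributions.

Entropies:
  H(A) = 0.3830 bits
  H(B) = 1.5205 bits
  H(C) = 1.8857 bits
  H(D) = 2.0000 bits

Ranking: D > C > B > A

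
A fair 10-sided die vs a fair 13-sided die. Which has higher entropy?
13-sided die

Both are uniform distributions; for uniform over n outcomes, H = log₂(n). H(10-sided) = log₂(10) = 3.322 bits and H(13-sided) = log₂(13) = 3.700 bits. More outcomes in a uniform distribution means higher entropy.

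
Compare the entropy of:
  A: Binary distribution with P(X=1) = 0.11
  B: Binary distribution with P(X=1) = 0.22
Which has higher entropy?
B

For binary distributions, entropy is maximized at p=0.5 and decreases as p moves toward 0 or 1.

H(A) = H(0.11) = 0.4999 bits
H(B) = H(0.22) = 0.7602 bits

Distribution B (p=0.22) is closer to uniform (p=0.5), so it has higher entropy.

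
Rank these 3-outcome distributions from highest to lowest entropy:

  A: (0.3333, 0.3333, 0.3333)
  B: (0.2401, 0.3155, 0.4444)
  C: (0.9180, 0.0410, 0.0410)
A > B > C

Key insight: Entropy is maximized by uniform distributions and minimized by concentrated distributions.

- Uniform distributions have maximum entropy log₂(3) = 1.5850 bits
- The more "peaked" or concentrated a distribution, the lower its entropy

Entropies:
  H(A) = 1.5850 bits
  H(B) = 1.5392 bits
  H(C) = 0.4912 bits

Ranking: A > B > C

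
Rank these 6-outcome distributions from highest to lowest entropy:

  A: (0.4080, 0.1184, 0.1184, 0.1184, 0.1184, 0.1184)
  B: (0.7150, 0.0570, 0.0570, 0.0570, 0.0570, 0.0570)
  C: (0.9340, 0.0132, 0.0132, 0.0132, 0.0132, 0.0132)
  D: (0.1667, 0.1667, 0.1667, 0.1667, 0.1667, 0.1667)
D > A > B > C

Key insight: Entropy is maximized by uniform distributions and minimized by concentrated distributions.

Entropies:
  H(A) = 2.3500 bits
  H(B) = 1.5239 bits
  H(C) = 0.5041 bits
  H(D) = 2.5850 bits

Ranking: D > A > B > C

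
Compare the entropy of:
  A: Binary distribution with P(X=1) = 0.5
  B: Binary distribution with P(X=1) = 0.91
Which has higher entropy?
A

For binary distributions, entropy is maximized at p=0.5 and decreases as p moves toward 0 or 1.

H(A) = H(0.5) = 1.0000 bits
H(B) = H(0.91) = 0.4365 bits

Distribution A (p=0.5) is closer to uniform (p=0.5), so it has higher entropy.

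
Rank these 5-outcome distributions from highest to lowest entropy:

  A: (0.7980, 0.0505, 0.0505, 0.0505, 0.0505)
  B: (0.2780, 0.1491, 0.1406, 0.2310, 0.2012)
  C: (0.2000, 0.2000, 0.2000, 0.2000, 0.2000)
C > B > A

Key insight: Entropy is maximized by uniform distributions and minimized by concentrated distributions.

- Uniform distributions have maximum entropy log₂(5) = 2.3219 bits
- The more "peaked" or concentrated a distribution, the lower its entropy

Entropies:
  H(A) = 1.1299 bits
  H(B) = 2.2746 bits
  H(C) = 2.3219 bits

Ranking: C > B > A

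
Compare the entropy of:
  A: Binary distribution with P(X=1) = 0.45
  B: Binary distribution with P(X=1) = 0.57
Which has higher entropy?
A

For binary distributions, entropy is maximized at p=0.5 and decreases as p moves toward 0 or 1.

H(A) = H(0.45) = 0.9928 bits
H(B) = H(0.57) = 0.9858 bits

Distribution A (p=0.45) is closer to uniform (p=0.5), so it has higher entropy.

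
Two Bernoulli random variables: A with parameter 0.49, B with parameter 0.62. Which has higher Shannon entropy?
A

For binary distributions, entropy is maximized at p=0.5 and decreases as p moves toward 0 or 1.

H(A) = H(0.49) = 0.9997 bits
H(B) = H(0.62) = 0.9580 bits

Distribution A (p=0.49) is closer to uniform (p=0.5), so it has higher entropy.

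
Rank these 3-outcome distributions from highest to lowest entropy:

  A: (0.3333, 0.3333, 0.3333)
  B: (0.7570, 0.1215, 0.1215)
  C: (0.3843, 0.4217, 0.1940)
A > C > B

Key insight: Entropy is maximized by uniform distributions and minimized by concentrated distributions.

- Uniform distributions have maximum entropy log₂(3) = 1.5850 bits
- The more "peaked" or concentrated a distribution, the lower its entropy

Entropies:
  H(A) = 1.5850 bits
  H(B) = 1.0430 bits
  H(C) = 1.5145 bits

Ranking: A > C > B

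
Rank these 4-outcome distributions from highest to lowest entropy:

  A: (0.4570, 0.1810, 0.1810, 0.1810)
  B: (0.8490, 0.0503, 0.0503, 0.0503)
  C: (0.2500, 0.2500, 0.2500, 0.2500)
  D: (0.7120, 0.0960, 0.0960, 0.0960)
C > A > D > B

Key insight: Entropy is maximized by uniform distributions and minimized by concentrated distributions.

Entropies:
  H(A) = 1.8553 bits
  H(B) = 0.8517 bits
  H(C) = 2.0000 bits
  H(D) = 1.3226 bits

Ranking: C > A > D > B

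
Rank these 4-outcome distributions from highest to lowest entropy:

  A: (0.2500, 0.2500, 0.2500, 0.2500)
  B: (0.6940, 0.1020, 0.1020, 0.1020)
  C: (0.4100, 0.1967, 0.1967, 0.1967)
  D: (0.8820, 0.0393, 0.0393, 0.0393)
A > C > B > D

Key insight: Entropy is maximized by uniform distributions and minimized by concentrated distributions.

Entropies:
  H(A) = 2.0000 bits
  H(B) = 1.3735 bits
  H(C) = 1.9116 bits
  H(D) = 0.7106 bits

Ranking: A > C > B > D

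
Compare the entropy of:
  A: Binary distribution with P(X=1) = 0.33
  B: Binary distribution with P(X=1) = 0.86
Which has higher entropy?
A

For binary distributions, entropy is maximized at p=0.5 and decreases as p moves toward 0 or 1.

H(A) = H(0.33) = 0.9149 bits
H(B) = H(0.86) = 0.5842 bits

Distribution A (p=0.33) is closer to uniform (p=0.5), so it has higher entropy.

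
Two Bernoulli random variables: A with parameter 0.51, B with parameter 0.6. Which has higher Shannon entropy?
A

For binary distributions, entropy is maximized at p=0.5 and decreases as p moves toward 0 or 1.

H(A) = H(0.51) = 0.9997 bits
H(B) = H(0.6) = 0.9710 bits

Distribution A (p=0.51) is closer to uniform (p=0.5), so it has higher entropy.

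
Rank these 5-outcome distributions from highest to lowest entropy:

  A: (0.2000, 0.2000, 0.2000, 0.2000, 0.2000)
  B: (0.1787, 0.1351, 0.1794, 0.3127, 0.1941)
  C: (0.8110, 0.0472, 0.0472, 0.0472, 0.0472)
A > B > C

Key insight: Entropy is maximized by uniform distributions and minimized by concentrated distributions.

- Uniform distributions have maximum entropy log₂(5) = 2.3219 bits
- The more "peaked" or concentrated a distribution, the lower its entropy

Entropies:
  H(A) = 2.3219 bits
  H(B) = 2.2623 bits
  H(C) = 1.0774 bits

Ranking: A > B > C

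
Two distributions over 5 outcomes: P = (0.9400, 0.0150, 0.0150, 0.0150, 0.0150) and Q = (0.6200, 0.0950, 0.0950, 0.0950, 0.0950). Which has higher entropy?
Q

P is highly concentrated on one outcome (94%), making it nearly deterministic. Q spreads its mass more evenly (max 62%). The more spread-out distribution has higher entropy: H(P) ≈ 0.447 bits, H(Q) ≈ 1.718 bits.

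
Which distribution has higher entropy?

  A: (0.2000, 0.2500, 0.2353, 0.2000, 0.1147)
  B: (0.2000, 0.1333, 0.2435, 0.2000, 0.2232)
B

Both distributions are close to uniform, making this a harder comparison.

H(A) = 2.2782 bits
H(B) = 2.2955 bits

The distribution closer to uniform has higher entropy.
Answer: B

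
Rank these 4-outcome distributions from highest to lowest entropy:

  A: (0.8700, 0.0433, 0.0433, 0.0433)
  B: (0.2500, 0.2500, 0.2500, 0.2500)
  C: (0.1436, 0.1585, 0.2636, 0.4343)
B > C > A

Key insight: Entropy is maximized by uniform distributions and minimized by concentrated distributions.

- Uniform distributions have maximum entropy log₂(4) = 2.0000 bits
- The more "peaked" or concentrated a distribution, the lower its entropy

Entropies:
  H(A) = 0.7635 bits
  H(B) = 2.0000 bits
  H(C) = 1.8529 bits

Ranking: B > C > A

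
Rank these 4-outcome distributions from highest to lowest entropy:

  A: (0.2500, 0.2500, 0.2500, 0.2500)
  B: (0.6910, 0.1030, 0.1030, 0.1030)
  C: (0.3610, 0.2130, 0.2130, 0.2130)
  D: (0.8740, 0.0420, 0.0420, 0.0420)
A > C > B > D

Key insight: Entropy is maximized by uniform distributions and minimized by concentrated distributions.

Entropies:
  H(A) = 2.0000 bits
  H(B) = 1.3818 bits
  H(C) = 1.9563 bits
  H(D) = 0.7461 bits

Ranking: A > C > B > D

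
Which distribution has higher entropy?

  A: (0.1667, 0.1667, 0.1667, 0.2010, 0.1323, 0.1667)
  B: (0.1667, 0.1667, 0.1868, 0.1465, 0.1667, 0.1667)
B

Both distributions are close to uniform, making this a harder comparison.

H(A) = 2.5747 bits
H(B) = 2.5814 bits

The distribution closer to uniform has higher entropy.
Answer: B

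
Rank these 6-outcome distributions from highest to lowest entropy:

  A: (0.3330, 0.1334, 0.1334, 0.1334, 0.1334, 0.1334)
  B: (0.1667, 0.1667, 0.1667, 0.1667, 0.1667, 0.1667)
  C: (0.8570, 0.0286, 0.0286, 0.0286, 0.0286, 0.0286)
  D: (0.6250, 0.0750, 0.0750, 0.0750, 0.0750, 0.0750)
B > A > D > C

Key insight: Entropy is maximized by uniform distributions and minimized by concentrated distributions.

Entropies:
  H(A) = 2.4667 bits
  H(B) = 2.5850 bits
  H(C) = 0.9241 bits
  H(D) = 1.8252 bits

Ranking: B > A > D > C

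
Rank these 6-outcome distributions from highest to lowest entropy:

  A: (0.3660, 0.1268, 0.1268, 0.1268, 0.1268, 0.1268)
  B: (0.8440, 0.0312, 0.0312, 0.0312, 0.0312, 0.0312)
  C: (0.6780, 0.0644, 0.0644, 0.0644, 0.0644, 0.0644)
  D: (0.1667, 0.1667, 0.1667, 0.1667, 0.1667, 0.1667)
D > A > C > B

Key insight: Entropy is maximized by uniform distributions and minimized by concentrated distributions.

Entropies:
  H(A) = 2.4197 bits
  H(B) = 0.9869 bits
  H(C) = 1.6542 bits
  H(D) = 2.5850 bits

Ranking: D > A > C > B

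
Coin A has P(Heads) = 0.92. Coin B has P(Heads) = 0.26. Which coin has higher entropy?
B

For binary distributions, entropy is maximized at p=0.5 and decreases as p moves toward 0 or 1.

H(A) = H(0.92) = 0.4022 bits
H(B) = H(0.26) = 0.8267 bits

Distribution B (p=0.26) is closer to uniform (p=0.5), so it has higher entropy.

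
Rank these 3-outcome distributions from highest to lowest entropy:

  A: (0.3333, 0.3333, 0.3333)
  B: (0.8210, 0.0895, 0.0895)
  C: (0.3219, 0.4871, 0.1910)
A > C > B

Key insight: Entropy is maximized by uniform distributions and minimized by concentrated distributions.

- Uniform distributions have maximum entropy log₂(3) = 1.5850 bits
- The more "peaked" or concentrated a distribution, the lower its entropy

Entropies:
  H(A) = 1.5850 bits
  H(B) = 0.8569 bits
  H(C) = 1.4880 bits

Ranking: A > C > B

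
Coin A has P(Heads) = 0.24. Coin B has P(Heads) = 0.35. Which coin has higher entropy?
B

For binary distributions, entropy is maximized at p=0.5 and decreases as p moves toward 0 or 1.

H(A) = H(0.24) = 0.7950 bits
H(B) = H(0.35) = 0.9341 bits

Distribution B (p=0.35) is closer to uniform (p=0.5), so it has higher entropy.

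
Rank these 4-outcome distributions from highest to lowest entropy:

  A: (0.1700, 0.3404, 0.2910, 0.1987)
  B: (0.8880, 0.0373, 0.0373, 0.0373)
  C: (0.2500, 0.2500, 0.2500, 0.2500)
C > A > B

Key insight: Entropy is maximized by uniform distributions and minimized by concentrated distributions.

- Uniform distributions have maximum entropy log₂(4) = 2.0000 bits
- The more "peaked" or concentrated a distribution, the lower its entropy

Entropies:
  H(A) = 1.9452 bits
  H(B) = 0.6834 bits
  H(C) = 2.0000 bits

Ranking: C > A > B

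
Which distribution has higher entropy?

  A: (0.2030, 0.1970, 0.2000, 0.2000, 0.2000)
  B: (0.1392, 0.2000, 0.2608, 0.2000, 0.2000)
A

Both distributions are close to uniform, making this a harder comparison.

H(A) = 2.3219 bits
H(B) = 2.2948 bits

The distribution closer to uniform has higher entropy.
Answer: A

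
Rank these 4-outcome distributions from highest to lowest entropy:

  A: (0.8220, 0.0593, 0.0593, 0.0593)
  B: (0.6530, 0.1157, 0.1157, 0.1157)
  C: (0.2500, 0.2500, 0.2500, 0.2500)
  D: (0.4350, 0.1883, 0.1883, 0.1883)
C > D > B > A

Key insight: Entropy is maximized by uniform distributions and minimized by concentrated distributions.

Entropies:
  H(A) = 0.9578 bits
  H(B) = 1.4813 bits
  H(C) = 2.0000 bits
  H(D) = 1.8833 bits

Ranking: C > D > B > A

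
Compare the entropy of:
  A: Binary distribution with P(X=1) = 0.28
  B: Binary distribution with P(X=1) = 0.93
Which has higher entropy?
A

For binary distributions, entropy is maximized at p=0.5 and decreases as p moves toward 0 or 1.

H(A) = H(0.28) = 0.8555 bits
H(B) = H(0.93) = 0.3659 bits

Distribution A (p=0.28) is closer to uniform (p=0.5), so it has higher entropy.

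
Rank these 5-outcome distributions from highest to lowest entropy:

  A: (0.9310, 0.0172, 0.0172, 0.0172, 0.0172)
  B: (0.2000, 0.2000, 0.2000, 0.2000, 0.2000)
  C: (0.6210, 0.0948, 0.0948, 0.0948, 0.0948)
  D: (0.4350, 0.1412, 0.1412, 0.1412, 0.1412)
B > D > C > A

Key insight: Entropy is maximized by uniform distributions and minimized by concentrated distributions.

Entropies:
  H(A) = 0.5002 bits
  H(B) = 2.3219 bits
  H(C) = 1.7153 bits
  H(D) = 2.1178 bits

Ranking: B > D > C > A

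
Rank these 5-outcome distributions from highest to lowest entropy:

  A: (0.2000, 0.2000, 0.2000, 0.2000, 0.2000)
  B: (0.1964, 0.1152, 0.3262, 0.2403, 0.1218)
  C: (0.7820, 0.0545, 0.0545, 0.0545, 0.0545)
A > B > C

Key insight: Entropy is maximized by uniform distributions and minimized by concentrated distributions.

- Uniform distributions have maximum entropy log₂(5) = 2.3219 bits
- The more "peaked" or concentrated a distribution, the lower its entropy

Entropies:
  H(A) = 2.3219 bits
  H(B) = 2.2119 bits
  H(C) = 1.1925 bits

Ranking: A > B > C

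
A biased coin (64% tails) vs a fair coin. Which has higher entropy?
Fair coin

The fair coin is uniform (p=0.5), maximizing binary entropy at 1 bit. The biased coin has H(0.64) ≈ 0.943 bits — its outcome is more predictable, so its entropy is lower.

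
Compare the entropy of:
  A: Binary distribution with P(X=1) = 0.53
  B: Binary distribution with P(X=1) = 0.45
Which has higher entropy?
A

For binary distributions, entropy is maximized at p=0.5 and decreases as p moves toward 0 or 1.

H(A) = H(0.53) = 0.9974 bits
H(B) = H(0.45) = 0.9928 bits

Distribution A (p=0.53) is closer to uniform (p=0.5), so it has higher entropy.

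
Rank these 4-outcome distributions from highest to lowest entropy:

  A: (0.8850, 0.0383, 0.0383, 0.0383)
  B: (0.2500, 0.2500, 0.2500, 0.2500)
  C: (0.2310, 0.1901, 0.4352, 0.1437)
B > C > A

Key insight: Entropy is maximized by uniform distributions and minimized by concentrated distributions.

- Uniform distributions have maximum entropy log₂(4) = 2.0000 bits
- The more "peaked" or concentrated a distribution, the lower its entropy

Entropies:
  H(A) = 0.6971 bits
  H(B) = 2.0000 bits
  H(C) = 1.8682 bits

Ranking: B > C > A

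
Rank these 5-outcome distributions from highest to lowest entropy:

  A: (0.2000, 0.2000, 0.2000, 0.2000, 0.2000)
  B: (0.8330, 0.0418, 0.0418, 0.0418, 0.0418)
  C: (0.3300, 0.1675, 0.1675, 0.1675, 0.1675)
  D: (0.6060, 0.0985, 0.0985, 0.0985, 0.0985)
A > C > D > B

Key insight: Entropy is maximized by uniform distributions and minimized by concentrated distributions.

Entropies:
  H(A) = 2.3219 bits
  H(B) = 0.9848 bits
  H(C) = 2.2549 bits
  H(D) = 1.7553 bits

Ranking: A > C > D > B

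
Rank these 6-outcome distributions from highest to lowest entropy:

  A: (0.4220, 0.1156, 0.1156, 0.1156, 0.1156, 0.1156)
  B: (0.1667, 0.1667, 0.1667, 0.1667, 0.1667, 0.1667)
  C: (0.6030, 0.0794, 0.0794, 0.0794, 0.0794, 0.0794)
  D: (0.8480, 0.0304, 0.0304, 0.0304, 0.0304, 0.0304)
B > A > C > D

Key insight: Entropy is maximized by uniform distributions and minimized by concentrated distributions.

Entropies:
  H(A) = 2.3244 bits
  H(B) = 2.5850 bits
  H(C) = 1.8910 bits
  H(D) = 0.9678 bits

Ranking: B > A > C > D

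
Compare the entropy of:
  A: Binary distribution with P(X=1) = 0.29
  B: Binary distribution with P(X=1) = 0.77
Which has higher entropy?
A

For binary distributions, entropy is maximized at p=0.5 and decreases as p moves toward 0 or 1.

H(A) = H(0.29) = 0.8687 bits
H(B) = H(0.77) = 0.7780 bits

Distribution A (p=0.29) is closer to uniform (p=0.5), so it has higher entropy.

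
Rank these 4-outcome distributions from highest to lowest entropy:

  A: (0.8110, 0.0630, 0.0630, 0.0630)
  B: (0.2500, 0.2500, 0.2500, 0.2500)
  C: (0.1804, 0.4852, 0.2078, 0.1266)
B > C > A

Key insight: Entropy is maximized by uniform distributions and minimized by concentrated distributions.

- Uniform distributions have maximum entropy log₂(4) = 2.0000 bits
- The more "peaked" or concentrated a distribution, the lower its entropy

Entropies:
  H(A) = 0.9989 bits
  H(B) = 2.0000 bits
  H(C) = 1.8005 bits

Ranking: B > C > A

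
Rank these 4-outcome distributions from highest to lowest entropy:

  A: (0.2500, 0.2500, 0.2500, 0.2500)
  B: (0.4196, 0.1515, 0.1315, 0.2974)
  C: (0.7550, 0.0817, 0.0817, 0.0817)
A > B > C

Key insight: Entropy is maximized by uniform distributions and minimized by concentrated distributions.

- Uniform distributions have maximum entropy log₂(4) = 2.0000 bits
- The more "peaked" or concentrated a distribution, the lower its entropy

Entropies:
  H(A) = 2.0000 bits
  H(B) = 1.8434 bits
  H(C) = 1.1916 bits

Ranking: A > B > C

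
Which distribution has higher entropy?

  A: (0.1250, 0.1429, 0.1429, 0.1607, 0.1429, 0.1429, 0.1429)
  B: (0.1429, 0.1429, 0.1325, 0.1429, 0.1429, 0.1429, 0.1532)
B

Both distributions are close to uniform, making this a harder comparison.

H(A) = 2.8041 bits
H(B) = 2.8063 bits

The distribution closer to uniform has higher entropy.
Answer: B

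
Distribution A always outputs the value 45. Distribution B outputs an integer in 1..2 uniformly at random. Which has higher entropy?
B

A is deterministic, so H(A) = 0. B is uniform over 2 outcomes, so H(B) = log₂(2) = 1.000 bits. Any distribution with genuine randomness has higher entropy than a deterministic one.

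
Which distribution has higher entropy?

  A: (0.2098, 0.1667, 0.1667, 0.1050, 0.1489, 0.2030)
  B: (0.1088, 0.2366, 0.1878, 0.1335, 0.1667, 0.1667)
A

Both distributions are close to uniform, making this a harder comparison.

H(A) = 2.5518 bits
H(B) = 2.5427 bits

The distribution closer to uniform has higher entropy.
Answer: A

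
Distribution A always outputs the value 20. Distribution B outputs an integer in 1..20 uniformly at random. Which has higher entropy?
B

A is deterministic, so H(A) = 0. B is uniform over 20 outcomes, so H(B) = log₂(20) = 4.322 bits. Any distribution with genuine randomness has higher entropy than a deterministic one.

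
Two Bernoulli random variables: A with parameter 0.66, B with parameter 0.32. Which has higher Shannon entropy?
A

For binary distributions, entropy is maximized at p=0.5 and decreases as p moves toward 0 or 1.

H(A) = H(0.66) = 0.9248 bits
H(B) = H(0.32) = 0.9044 bits

Distribution A (p=0.66) is closer to uniform (p=0.5), so it has higher entropy.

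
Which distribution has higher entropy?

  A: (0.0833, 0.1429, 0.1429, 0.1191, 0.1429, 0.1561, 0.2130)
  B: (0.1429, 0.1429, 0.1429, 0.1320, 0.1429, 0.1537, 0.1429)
B

Both distributions are close to uniform, making this a harder comparison.

H(A) = 2.7608 bits
H(B) = 2.8062 bits

The distribution closer to uniform has higher entropy.
Answer: B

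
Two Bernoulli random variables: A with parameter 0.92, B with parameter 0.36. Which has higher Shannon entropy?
B

For binary distributions, entropy is maximized at p=0.5 and decreases as p moves toward 0 or 1.

H(A) = H(0.92) = 0.4022 bits
H(B) = H(0.36) = 0.9427 bits

Distribution B (p=0.36) is closer to uniform (p=0.5), so it has higher entropy.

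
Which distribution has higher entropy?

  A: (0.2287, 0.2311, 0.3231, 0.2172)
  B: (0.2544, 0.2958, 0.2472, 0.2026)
B

Both distributions are close to uniform, making this a harder comparison.

H(A) = 1.9802 bits
H(B) = 1.9873 bits

The distribution closer to uniform has higher entropy.
Answer: B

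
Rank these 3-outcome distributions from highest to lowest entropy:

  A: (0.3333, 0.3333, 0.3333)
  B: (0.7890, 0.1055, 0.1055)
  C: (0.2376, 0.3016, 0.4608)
A > C > B

Key insight: Entropy is maximized by uniform distributions and minimized by concentrated distributions.

- Uniform distributions have maximum entropy log₂(3) = 1.5850 bits
- The more "peaked" or concentrated a distribution, the lower its entropy

Entropies:
  H(A) = 1.5850 bits
  H(B) = 0.9544 bits
  H(C) = 1.5292 bits

Ranking: A > C > B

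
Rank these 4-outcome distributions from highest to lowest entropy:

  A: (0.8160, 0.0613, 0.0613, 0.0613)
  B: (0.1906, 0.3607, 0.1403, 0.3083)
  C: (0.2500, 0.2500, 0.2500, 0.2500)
C > B > A

Key insight: Entropy is maximized by uniform distributions and minimized by concentrated distributions.

- Uniform distributions have maximum entropy log₂(4) = 2.0000 bits
- The more "peaked" or concentrated a distribution, the lower its entropy

Entropies:
  H(A) = 0.9804 bits
  H(B) = 1.9074 bits
  H(C) = 2.0000 bits

Ranking: C > B > A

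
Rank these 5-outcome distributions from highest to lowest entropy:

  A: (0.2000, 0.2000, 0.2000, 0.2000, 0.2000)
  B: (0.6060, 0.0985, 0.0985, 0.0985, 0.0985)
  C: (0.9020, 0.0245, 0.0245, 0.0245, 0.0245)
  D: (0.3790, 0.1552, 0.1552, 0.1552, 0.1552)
A > D > B > C

Key insight: Entropy is maximized by uniform distributions and minimized by concentrated distributions.

Entropies:
  H(A) = 2.3219 bits
  H(B) = 1.7553 bits
  H(C) = 0.6586 bits
  H(D) = 2.1993 bits

Ranking: A > D > B > C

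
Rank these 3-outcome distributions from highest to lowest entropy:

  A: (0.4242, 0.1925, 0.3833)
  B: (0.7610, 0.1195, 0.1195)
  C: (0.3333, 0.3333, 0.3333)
C > A > B

Key insight: Entropy is maximized by uniform distributions and minimized by concentrated distributions.

- Uniform distributions have maximum entropy log₂(3) = 1.5850 bits
- The more "peaked" or concentrated a distribution, the lower its entropy

Entropies:
  H(A) = 1.5127 bits
  H(B) = 1.0324 bits
  H(C) = 1.5850 bits

Ranking: C > A > B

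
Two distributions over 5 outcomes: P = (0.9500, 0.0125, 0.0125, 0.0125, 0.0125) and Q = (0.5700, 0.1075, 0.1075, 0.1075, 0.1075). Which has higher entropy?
Q

P is highly concentrated on one outcome (95%), making it nearly deterministic. Q spreads its mass more evenly (max 57%). The more spread-out distribution has higher entropy: H(P) ≈ 0.386 bits, H(Q) ≈ 1.846 bits.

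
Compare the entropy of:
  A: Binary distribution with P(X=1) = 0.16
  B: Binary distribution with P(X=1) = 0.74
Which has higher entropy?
B

For binary distributions, entropy is maximized at p=0.5 and decreases as p moves toward 0 or 1.

H(A) = H(0.16) = 0.6343 bits
H(B) = H(0.74) = 0.8267 bits

Distribution B (p=0.74) is closer to uniform (p=0.5), so it has higher entropy.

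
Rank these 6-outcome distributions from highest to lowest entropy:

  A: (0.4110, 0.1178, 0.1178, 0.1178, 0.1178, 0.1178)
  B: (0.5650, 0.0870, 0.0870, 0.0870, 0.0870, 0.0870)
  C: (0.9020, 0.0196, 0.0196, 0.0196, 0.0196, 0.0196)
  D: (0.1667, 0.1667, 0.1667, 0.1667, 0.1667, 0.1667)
D > A > B > C

Key insight: Entropy is maximized by uniform distributions and minimized by concentrated distributions.

Entropies:
  H(A) = 2.3446 bits
  H(B) = 1.9978 bits
  H(C) = 0.6902 bits
  H(D) = 2.5850 bits

Ranking: D > A > B > C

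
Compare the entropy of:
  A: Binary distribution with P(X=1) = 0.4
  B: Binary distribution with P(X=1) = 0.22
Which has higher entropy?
A

For binary distributions, entropy is maximized at p=0.5 and decreases as p moves toward 0 or 1.

H(A) = H(0.4) = 0.9710 bits
H(B) = H(0.22) = 0.7602 bits

Distribution A (p=0.4) is closer to uniform (p=0.5), so it has higher entropy.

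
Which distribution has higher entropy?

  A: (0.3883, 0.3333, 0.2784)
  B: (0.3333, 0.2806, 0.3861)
B

Both distributions are close to uniform, making this a harder comparison.

H(A) = 1.5718 bits
H(B) = 1.5729 bits

The distribution closer to uniform has higher entropy.
Answer: B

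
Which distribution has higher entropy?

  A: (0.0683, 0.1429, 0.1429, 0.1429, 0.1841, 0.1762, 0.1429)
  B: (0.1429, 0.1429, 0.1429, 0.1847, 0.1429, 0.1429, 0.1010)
B

Both distributions are close to uniform, making this a harder comparison.

H(A) = 2.7594 bits
H(B) = 2.7894 bits

The distribution closer to uniform has higher entropy.
Answer: B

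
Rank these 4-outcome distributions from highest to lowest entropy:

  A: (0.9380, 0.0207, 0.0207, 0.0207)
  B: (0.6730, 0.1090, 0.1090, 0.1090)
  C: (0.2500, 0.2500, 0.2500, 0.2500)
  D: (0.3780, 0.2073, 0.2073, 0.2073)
C > D > B > A

Key insight: Entropy is maximized by uniform distributions and minimized by concentrated distributions.

Entropies:
  H(A) = 0.4336 bits
  H(B) = 1.4301 bits
  H(C) = 2.0000 bits
  H(D) = 1.9425 bits

Ranking: C > D > B > A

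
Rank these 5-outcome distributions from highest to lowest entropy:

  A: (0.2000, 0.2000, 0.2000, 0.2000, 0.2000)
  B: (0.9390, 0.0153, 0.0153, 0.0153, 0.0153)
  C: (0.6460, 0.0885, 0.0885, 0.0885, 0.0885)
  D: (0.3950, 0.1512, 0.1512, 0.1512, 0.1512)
A > D > C > B

Key insight: Entropy is maximized by uniform distributions and minimized by concentrated distributions.

Entropies:
  H(A) = 2.3219 bits
  H(B) = 0.4534 bits
  H(C) = 1.6456 bits
  H(D) = 2.1780 bits

Ranking: A > D > C > B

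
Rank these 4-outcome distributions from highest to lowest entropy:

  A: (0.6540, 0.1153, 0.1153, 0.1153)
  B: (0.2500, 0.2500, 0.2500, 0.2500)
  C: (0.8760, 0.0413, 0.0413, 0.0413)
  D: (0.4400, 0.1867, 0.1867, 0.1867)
B > D > A > C

Key insight: Entropy is maximized by uniform distributions and minimized by concentrated distributions.

Entropies:
  H(A) = 1.4788 bits
  H(B) = 2.0000 bits
  H(C) = 0.7373 bits
  H(D) = 1.8772 bits

Ranking: B > D > A > C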